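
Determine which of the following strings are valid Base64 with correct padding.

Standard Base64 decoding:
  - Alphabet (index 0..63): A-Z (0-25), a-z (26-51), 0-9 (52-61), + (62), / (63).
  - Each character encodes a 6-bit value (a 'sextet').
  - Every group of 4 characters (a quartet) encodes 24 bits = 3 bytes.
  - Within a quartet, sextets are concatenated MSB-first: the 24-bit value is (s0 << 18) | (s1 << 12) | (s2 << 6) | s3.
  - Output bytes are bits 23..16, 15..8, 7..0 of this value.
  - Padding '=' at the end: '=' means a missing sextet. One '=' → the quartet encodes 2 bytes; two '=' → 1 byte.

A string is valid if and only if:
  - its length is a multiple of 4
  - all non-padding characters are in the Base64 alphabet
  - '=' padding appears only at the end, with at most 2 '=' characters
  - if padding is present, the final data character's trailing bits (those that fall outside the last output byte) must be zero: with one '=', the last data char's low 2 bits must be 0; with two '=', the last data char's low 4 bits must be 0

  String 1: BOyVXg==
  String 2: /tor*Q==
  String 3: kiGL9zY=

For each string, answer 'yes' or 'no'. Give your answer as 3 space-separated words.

Answer: yes no yes

Derivation:
String 1: 'BOyVXg==' → valid
String 2: '/tor*Q==' → invalid (bad char(s): ['*'])
String 3: 'kiGL9zY=' → valid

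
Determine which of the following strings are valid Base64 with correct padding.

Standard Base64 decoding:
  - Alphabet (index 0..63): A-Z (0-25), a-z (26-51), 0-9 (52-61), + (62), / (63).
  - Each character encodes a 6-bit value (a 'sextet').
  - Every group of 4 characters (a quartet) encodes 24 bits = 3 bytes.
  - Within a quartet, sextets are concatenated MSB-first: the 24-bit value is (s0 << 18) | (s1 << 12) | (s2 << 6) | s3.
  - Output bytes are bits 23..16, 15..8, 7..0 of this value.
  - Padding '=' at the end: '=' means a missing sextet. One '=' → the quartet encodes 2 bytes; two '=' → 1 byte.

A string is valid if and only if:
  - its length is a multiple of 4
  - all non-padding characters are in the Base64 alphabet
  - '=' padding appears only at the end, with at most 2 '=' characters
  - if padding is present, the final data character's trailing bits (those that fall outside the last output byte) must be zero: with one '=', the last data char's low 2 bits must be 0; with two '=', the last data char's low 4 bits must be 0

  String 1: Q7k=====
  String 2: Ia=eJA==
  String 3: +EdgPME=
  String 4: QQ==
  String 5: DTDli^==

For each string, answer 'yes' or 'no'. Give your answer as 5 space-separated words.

String 1: 'Q7k=====' → invalid (5 pad chars (max 2))
String 2: 'Ia=eJA==' → invalid (bad char(s): ['=']; '=' in middle)
String 3: '+EdgPME=' → valid
String 4: 'QQ==' → valid
String 5: 'DTDli^==' → invalid (bad char(s): ['^'])

Answer: no no yes yes no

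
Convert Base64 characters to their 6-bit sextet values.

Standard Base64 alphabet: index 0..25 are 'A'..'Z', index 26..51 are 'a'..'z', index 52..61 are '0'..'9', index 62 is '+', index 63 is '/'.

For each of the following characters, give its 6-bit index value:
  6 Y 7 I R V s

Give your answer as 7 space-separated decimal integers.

Answer: 58 24 59 8 17 21 44

Derivation:
'6': 0..9 range, 52 + ord('6') − ord('0') = 58
'Y': A..Z range, ord('Y') − ord('A') = 24
'7': 0..9 range, 52 + ord('7') − ord('0') = 59
'I': A..Z range, ord('I') − ord('A') = 8
'R': A..Z range, ord('R') − ord('A') = 17
'V': A..Z range, ord('V') − ord('A') = 21
's': a..z range, 26 + ord('s') − ord('a') = 44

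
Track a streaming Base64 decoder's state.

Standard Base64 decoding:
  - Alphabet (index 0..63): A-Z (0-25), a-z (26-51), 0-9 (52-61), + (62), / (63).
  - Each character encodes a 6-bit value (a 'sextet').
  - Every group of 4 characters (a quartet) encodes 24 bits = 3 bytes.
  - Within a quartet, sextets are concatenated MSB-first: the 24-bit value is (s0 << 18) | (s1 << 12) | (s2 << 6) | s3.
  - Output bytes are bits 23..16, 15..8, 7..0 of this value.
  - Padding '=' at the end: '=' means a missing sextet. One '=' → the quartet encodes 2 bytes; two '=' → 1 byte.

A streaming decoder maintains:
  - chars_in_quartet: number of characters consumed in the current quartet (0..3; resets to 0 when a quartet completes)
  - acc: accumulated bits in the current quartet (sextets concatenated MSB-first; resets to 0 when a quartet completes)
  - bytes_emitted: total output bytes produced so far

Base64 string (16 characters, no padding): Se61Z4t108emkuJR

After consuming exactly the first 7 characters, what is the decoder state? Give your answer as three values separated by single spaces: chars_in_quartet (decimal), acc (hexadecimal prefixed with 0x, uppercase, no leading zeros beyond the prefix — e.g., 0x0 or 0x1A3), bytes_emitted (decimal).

Answer: 3 0x19E2D 3

Derivation:
After char 0 ('S'=18): chars_in_quartet=1 acc=0x12 bytes_emitted=0
After char 1 ('e'=30): chars_in_quartet=2 acc=0x49E bytes_emitted=0
After char 2 ('6'=58): chars_in_quartet=3 acc=0x127BA bytes_emitted=0
After char 3 ('1'=53): chars_in_quartet=4 acc=0x49EEB5 -> emit 49 EE B5, reset; bytes_emitted=3
After char 4 ('Z'=25): chars_in_quartet=1 acc=0x19 bytes_emitted=3
After char 5 ('4'=56): chars_in_quartet=2 acc=0x678 bytes_emitted=3
After char 6 ('t'=45): chars_in_quartet=3 acc=0x19E2D bytes_emitted=3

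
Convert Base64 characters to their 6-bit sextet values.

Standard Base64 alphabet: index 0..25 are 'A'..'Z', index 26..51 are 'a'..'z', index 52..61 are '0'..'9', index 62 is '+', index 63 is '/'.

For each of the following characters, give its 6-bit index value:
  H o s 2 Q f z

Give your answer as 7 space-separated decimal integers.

'H': A..Z range, ord('H') − ord('A') = 7
'o': a..z range, 26 + ord('o') − ord('a') = 40
's': a..z range, 26 + ord('s') − ord('a') = 44
'2': 0..9 range, 52 + ord('2') − ord('0') = 54
'Q': A..Z range, ord('Q') − ord('A') = 16
'f': a..z range, 26 + ord('f') − ord('a') = 31
'z': a..z range, 26 + ord('z') − ord('a') = 51

Answer: 7 40 44 54 16 31 51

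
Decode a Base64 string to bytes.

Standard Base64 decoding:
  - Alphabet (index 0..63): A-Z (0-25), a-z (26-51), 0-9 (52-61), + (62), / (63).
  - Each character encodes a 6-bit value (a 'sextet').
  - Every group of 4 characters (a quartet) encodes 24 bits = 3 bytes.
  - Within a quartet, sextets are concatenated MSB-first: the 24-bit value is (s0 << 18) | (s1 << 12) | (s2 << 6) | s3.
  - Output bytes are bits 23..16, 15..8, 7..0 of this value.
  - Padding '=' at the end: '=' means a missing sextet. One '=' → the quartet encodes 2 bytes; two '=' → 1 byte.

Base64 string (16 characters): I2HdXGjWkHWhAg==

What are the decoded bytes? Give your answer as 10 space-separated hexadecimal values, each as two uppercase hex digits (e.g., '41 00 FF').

After char 0 ('I'=8): chars_in_quartet=1 acc=0x8 bytes_emitted=0
After char 1 ('2'=54): chars_in_quartet=2 acc=0x236 bytes_emitted=0
After char 2 ('H'=7): chars_in_quartet=3 acc=0x8D87 bytes_emitted=0
After char 3 ('d'=29): chars_in_quartet=4 acc=0x2361DD -> emit 23 61 DD, reset; bytes_emitted=3
After char 4 ('X'=23): chars_in_quartet=1 acc=0x17 bytes_emitted=3
After char 5 ('G'=6): chars_in_quartet=2 acc=0x5C6 bytes_emitted=3
After char 6 ('j'=35): chars_in_quartet=3 acc=0x171A3 bytes_emitted=3
After char 7 ('W'=22): chars_in_quartet=4 acc=0x5C68D6 -> emit 5C 68 D6, reset; bytes_emitted=6
After char 8 ('k'=36): chars_in_quartet=1 acc=0x24 bytes_emitted=6
After char 9 ('H'=7): chars_in_quartet=2 acc=0x907 bytes_emitted=6
After char 10 ('W'=22): chars_in_quartet=3 acc=0x241D6 bytes_emitted=6
After char 11 ('h'=33): chars_in_quartet=4 acc=0x9075A1 -> emit 90 75 A1, reset; bytes_emitted=9
After char 12 ('A'=0): chars_in_quartet=1 acc=0x0 bytes_emitted=9
After char 13 ('g'=32): chars_in_quartet=2 acc=0x20 bytes_emitted=9
Padding '==': partial quartet acc=0x20 -> emit 02; bytes_emitted=10

Answer: 23 61 DD 5C 68 D6 90 75 A1 02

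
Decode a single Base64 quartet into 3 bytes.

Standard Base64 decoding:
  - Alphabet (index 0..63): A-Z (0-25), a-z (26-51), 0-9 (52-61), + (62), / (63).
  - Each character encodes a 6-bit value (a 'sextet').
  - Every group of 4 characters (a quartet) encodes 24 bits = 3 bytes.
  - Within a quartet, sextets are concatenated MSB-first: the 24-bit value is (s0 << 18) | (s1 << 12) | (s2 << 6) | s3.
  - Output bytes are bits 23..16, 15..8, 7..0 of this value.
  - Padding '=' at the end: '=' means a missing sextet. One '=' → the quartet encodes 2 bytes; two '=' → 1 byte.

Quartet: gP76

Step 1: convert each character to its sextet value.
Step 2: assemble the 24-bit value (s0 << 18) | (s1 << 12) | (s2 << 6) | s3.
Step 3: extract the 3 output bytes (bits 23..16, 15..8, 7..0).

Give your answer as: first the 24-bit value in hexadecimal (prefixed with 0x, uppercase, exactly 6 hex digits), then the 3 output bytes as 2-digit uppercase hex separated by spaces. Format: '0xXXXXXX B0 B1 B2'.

Answer: 0x80FEFA 80 FE FA

Derivation:
Sextets: g=32, P=15, 7=59, 6=58
24-bit: (32<<18) | (15<<12) | (59<<6) | 58
      = 0x800000 | 0x00F000 | 0x000EC0 | 0x00003A
      = 0x80FEFA
Bytes: (v>>16)&0xFF=80, (v>>8)&0xFF=FE, v&0xFF=FA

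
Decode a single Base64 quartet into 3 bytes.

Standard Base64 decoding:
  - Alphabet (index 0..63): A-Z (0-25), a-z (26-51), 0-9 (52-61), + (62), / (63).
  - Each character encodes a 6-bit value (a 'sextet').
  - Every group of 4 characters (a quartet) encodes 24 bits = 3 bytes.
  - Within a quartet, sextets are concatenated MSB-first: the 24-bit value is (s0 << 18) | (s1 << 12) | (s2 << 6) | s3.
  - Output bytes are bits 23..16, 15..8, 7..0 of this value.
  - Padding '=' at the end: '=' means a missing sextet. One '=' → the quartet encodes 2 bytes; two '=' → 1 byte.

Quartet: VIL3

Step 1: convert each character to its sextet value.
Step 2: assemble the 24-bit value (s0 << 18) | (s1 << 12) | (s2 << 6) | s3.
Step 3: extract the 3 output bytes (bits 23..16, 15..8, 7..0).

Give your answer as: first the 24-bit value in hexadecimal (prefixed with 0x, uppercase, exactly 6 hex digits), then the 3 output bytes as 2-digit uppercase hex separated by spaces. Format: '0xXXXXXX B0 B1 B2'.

Answer: 0x5482F7 54 82 F7

Derivation:
Sextets: V=21, I=8, L=11, 3=55
24-bit: (21<<18) | (8<<12) | (11<<6) | 55
      = 0x540000 | 0x008000 | 0x0002C0 | 0x000037
      = 0x5482F7
Bytes: (v>>16)&0xFF=54, (v>>8)&0xFF=82, v&0xFF=F7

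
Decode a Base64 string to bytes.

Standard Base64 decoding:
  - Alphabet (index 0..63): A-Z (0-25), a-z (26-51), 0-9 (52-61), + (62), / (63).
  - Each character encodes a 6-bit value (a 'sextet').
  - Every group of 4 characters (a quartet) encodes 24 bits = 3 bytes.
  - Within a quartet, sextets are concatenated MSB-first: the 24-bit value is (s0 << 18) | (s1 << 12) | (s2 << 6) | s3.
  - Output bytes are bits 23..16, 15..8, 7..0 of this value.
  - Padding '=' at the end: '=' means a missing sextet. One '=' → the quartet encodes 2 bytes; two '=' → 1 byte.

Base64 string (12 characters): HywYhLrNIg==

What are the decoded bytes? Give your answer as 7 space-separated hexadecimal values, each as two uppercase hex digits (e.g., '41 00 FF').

After char 0 ('H'=7): chars_in_quartet=1 acc=0x7 bytes_emitted=0
After char 1 ('y'=50): chars_in_quartet=2 acc=0x1F2 bytes_emitted=0
After char 2 ('w'=48): chars_in_quartet=3 acc=0x7CB0 bytes_emitted=0
After char 3 ('Y'=24): chars_in_quartet=4 acc=0x1F2C18 -> emit 1F 2C 18, reset; bytes_emitted=3
After char 4 ('h'=33): chars_in_quartet=1 acc=0x21 bytes_emitted=3
After char 5 ('L'=11): chars_in_quartet=2 acc=0x84B bytes_emitted=3
After char 6 ('r'=43): chars_in_quartet=3 acc=0x212EB bytes_emitted=3
After char 7 ('N'=13): chars_in_quartet=4 acc=0x84BACD -> emit 84 BA CD, reset; bytes_emitted=6
After char 8 ('I'=8): chars_in_quartet=1 acc=0x8 bytes_emitted=6
After char 9 ('g'=32): chars_in_quartet=2 acc=0x220 bytes_emitted=6
Padding '==': partial quartet acc=0x220 -> emit 22; bytes_emitted=7

Answer: 1F 2C 18 84 BA CD 22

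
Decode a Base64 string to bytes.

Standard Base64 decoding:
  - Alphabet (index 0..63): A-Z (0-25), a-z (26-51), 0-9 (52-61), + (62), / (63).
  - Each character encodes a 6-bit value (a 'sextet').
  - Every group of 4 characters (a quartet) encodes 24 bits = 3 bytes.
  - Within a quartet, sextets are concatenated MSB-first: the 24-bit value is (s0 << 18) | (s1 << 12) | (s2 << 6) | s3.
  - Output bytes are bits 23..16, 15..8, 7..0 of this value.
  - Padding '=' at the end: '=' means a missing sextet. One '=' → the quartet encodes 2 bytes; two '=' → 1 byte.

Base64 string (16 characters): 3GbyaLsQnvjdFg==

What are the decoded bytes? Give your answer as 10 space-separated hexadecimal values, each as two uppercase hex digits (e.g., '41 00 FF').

After char 0 ('3'=55): chars_in_quartet=1 acc=0x37 bytes_emitted=0
After char 1 ('G'=6): chars_in_quartet=2 acc=0xDC6 bytes_emitted=0
After char 2 ('b'=27): chars_in_quartet=3 acc=0x3719B bytes_emitted=0
After char 3 ('y'=50): chars_in_quartet=4 acc=0xDC66F2 -> emit DC 66 F2, reset; bytes_emitted=3
After char 4 ('a'=26): chars_in_quartet=1 acc=0x1A bytes_emitted=3
After char 5 ('L'=11): chars_in_quartet=2 acc=0x68B bytes_emitted=3
After char 6 ('s'=44): chars_in_quartet=3 acc=0x1A2EC bytes_emitted=3
After char 7 ('Q'=16): chars_in_quartet=4 acc=0x68BB10 -> emit 68 BB 10, reset; bytes_emitted=6
After char 8 ('n'=39): chars_in_quartet=1 acc=0x27 bytes_emitted=6
After char 9 ('v'=47): chars_in_quartet=2 acc=0x9EF bytes_emitted=6
After char 10 ('j'=35): chars_in_quartet=3 acc=0x27BE3 bytes_emitted=6
After char 11 ('d'=29): chars_in_quartet=4 acc=0x9EF8DD -> emit 9E F8 DD, reset; bytes_emitted=9
After char 12 ('F'=5): chars_in_quartet=1 acc=0x5 bytes_emitted=9
After char 13 ('g'=32): chars_in_quartet=2 acc=0x160 bytes_emitted=9
Padding '==': partial quartet acc=0x160 -> emit 16; bytes_emitted=10

Answer: DC 66 F2 68 BB 10 9E F8 DD 16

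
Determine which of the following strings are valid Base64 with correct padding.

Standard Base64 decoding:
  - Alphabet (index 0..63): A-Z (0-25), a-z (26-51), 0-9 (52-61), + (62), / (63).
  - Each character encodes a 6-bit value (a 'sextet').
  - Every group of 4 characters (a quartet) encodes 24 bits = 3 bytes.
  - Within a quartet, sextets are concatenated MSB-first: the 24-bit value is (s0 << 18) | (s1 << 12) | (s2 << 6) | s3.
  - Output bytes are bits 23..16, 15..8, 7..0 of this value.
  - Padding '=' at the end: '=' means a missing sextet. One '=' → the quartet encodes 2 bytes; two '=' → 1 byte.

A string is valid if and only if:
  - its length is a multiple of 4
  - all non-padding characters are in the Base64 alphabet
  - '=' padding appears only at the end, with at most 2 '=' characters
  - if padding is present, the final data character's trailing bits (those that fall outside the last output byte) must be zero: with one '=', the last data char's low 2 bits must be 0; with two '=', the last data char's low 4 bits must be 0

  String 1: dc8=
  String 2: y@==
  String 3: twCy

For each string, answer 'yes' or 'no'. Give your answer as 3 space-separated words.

String 1: 'dc8=' → valid
String 2: 'y@==' → invalid (bad char(s): ['@'])
String 3: 'twCy' → valid

Answer: yes no yes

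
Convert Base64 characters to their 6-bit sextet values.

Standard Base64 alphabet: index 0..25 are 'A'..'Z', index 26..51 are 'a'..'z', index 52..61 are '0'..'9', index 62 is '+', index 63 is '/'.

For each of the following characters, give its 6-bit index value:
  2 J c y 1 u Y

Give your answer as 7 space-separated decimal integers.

Answer: 54 9 28 50 53 46 24

Derivation:
'2': 0..9 range, 52 + ord('2') − ord('0') = 54
'J': A..Z range, ord('J') − ord('A') = 9
'c': a..z range, 26 + ord('c') − ord('a') = 28
'y': a..z range, 26 + ord('y') − ord('a') = 50
'1': 0..9 range, 52 + ord('1') − ord('0') = 53
'u': a..z range, 26 + ord('u') − ord('a') = 46
'Y': A..Z range, ord('Y') − ord('A') = 24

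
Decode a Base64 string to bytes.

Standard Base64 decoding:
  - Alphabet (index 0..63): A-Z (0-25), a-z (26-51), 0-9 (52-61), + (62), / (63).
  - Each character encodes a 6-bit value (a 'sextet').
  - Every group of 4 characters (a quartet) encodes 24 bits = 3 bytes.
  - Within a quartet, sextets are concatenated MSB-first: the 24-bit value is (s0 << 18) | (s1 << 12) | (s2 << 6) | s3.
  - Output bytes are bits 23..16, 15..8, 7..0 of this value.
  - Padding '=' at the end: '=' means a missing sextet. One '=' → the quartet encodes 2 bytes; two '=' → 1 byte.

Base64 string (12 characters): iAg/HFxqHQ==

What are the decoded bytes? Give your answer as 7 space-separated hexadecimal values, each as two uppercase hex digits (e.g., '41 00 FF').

Answer: 88 08 3F 1C 5C 6A 1D

Derivation:
After char 0 ('i'=34): chars_in_quartet=1 acc=0x22 bytes_emitted=0
After char 1 ('A'=0): chars_in_quartet=2 acc=0x880 bytes_emitted=0
After char 2 ('g'=32): chars_in_quartet=3 acc=0x22020 bytes_emitted=0
After char 3 ('/'=63): chars_in_quartet=4 acc=0x88083F -> emit 88 08 3F, reset; bytes_emitted=3
After char 4 ('H'=7): chars_in_quartet=1 acc=0x7 bytes_emitted=3
After char 5 ('F'=5): chars_in_quartet=2 acc=0x1C5 bytes_emitted=3
After char 6 ('x'=49): chars_in_quartet=3 acc=0x7171 bytes_emitted=3
After char 7 ('q'=42): chars_in_quartet=4 acc=0x1C5C6A -> emit 1C 5C 6A, reset; bytes_emitted=6
After char 8 ('H'=7): chars_in_quartet=1 acc=0x7 bytes_emitted=6
After char 9 ('Q'=16): chars_in_quartet=2 acc=0x1D0 bytes_emitted=6
Padding '==': partial quartet acc=0x1D0 -> emit 1D; bytes_emitted=7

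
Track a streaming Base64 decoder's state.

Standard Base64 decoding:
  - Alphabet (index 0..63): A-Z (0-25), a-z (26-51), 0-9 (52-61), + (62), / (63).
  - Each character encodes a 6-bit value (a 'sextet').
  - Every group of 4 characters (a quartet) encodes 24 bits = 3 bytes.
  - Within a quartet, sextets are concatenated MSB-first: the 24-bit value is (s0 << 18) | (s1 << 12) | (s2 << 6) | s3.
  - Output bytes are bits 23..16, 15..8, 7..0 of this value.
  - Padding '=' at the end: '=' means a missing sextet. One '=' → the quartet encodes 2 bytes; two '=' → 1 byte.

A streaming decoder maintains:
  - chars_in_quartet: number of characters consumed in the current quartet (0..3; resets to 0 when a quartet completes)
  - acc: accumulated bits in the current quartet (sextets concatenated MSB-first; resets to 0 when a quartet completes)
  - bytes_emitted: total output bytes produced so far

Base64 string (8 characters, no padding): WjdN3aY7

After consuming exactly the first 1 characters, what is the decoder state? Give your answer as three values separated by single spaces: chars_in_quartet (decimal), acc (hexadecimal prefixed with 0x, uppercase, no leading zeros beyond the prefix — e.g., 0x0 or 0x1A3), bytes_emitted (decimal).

Answer: 1 0x16 0

Derivation:
After char 0 ('W'=22): chars_in_quartet=1 acc=0x16 bytes_emitted=0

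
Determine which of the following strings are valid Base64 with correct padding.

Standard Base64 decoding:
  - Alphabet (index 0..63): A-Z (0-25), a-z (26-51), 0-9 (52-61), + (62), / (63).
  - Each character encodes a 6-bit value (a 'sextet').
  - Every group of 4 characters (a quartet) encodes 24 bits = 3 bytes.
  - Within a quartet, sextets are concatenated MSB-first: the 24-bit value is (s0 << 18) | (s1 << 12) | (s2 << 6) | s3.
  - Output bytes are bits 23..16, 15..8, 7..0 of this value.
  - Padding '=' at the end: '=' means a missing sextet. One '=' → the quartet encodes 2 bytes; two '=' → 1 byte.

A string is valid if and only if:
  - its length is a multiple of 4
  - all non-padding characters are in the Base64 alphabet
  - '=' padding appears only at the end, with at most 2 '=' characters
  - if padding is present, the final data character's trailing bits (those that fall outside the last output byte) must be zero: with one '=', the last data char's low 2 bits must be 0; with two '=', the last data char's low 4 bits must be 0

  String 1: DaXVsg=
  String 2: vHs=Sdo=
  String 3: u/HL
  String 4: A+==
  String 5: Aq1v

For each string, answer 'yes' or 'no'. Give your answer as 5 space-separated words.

Answer: no no yes no yes

Derivation:
String 1: 'DaXVsg=' → invalid (len=7 not mult of 4)
String 2: 'vHs=Sdo=' → invalid (bad char(s): ['=']; '=' in middle)
String 3: 'u/HL' → valid
String 4: 'A+==' → invalid (bad trailing bits)
String 5: 'Aq1v' → valid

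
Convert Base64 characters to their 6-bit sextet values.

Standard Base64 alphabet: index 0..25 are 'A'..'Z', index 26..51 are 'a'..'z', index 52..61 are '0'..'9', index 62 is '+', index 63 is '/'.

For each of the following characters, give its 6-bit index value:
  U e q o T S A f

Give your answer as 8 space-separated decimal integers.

'U': A..Z range, ord('U') − ord('A') = 20
'e': a..z range, 26 + ord('e') − ord('a') = 30
'q': a..z range, 26 + ord('q') − ord('a') = 42
'o': a..z range, 26 + ord('o') − ord('a') = 40
'T': A..Z range, ord('T') − ord('A') = 19
'S': A..Z range, ord('S') − ord('A') = 18
'A': A..Z range, ord('A') − ord('A') = 0
'f': a..z range, 26 + ord('f') − ord('a') = 31

Answer: 20 30 42 40 19 18 0 31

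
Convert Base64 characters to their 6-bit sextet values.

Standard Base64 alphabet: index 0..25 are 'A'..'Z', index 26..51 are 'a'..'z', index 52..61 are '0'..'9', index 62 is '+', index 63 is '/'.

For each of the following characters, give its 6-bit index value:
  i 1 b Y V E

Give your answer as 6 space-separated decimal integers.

'i': a..z range, 26 + ord('i') − ord('a') = 34
'1': 0..9 range, 52 + ord('1') − ord('0') = 53
'b': a..z range, 26 + ord('b') − ord('a') = 27
'Y': A..Z range, ord('Y') − ord('A') = 24
'V': A..Z range, ord('V') − ord('A') = 21
'E': A..Z range, ord('E') − ord('A') = 4

Answer: 34 53 27 24 21 4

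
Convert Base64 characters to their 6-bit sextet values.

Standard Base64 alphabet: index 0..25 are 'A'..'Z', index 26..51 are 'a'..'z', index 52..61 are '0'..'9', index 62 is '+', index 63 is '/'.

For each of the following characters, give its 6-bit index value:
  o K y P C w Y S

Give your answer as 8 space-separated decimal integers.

'o': a..z range, 26 + ord('o') − ord('a') = 40
'K': A..Z range, ord('K') − ord('A') = 10
'y': a..z range, 26 + ord('y') − ord('a') = 50
'P': A..Z range, ord('P') − ord('A') = 15
'C': A..Z range, ord('C') − ord('A') = 2
'w': a..z range, 26 + ord('w') − ord('a') = 48
'Y': A..Z range, ord('Y') − ord('A') = 24
'S': A..Z range, ord('S') − ord('A') = 18

Answer: 40 10 50 15 2 48 24 18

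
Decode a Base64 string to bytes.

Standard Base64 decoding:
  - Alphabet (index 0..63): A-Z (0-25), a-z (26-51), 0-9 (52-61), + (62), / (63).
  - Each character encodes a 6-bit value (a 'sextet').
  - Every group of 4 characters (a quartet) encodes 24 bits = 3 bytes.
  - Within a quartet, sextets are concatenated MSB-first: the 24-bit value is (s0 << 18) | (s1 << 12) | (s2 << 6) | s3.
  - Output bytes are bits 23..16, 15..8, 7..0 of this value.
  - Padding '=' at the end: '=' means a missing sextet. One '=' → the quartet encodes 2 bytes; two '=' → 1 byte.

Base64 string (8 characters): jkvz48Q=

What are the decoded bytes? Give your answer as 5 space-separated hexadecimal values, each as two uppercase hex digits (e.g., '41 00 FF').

After char 0 ('j'=35): chars_in_quartet=1 acc=0x23 bytes_emitted=0
After char 1 ('k'=36): chars_in_quartet=2 acc=0x8E4 bytes_emitted=0
After char 2 ('v'=47): chars_in_quartet=3 acc=0x2392F bytes_emitted=0
After char 3 ('z'=51): chars_in_quartet=4 acc=0x8E4BF3 -> emit 8E 4B F3, reset; bytes_emitted=3
After char 4 ('4'=56): chars_in_quartet=1 acc=0x38 bytes_emitted=3
After char 5 ('8'=60): chars_in_quartet=2 acc=0xE3C bytes_emitted=3
After char 6 ('Q'=16): chars_in_quartet=3 acc=0x38F10 bytes_emitted=3
Padding '=': partial quartet acc=0x38F10 -> emit E3 C4; bytes_emitted=5

Answer: 8E 4B F3 E3 C4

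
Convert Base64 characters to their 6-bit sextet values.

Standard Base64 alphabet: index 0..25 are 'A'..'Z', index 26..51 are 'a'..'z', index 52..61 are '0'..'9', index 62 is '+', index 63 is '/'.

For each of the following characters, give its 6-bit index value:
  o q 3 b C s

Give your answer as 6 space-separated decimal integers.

Answer: 40 42 55 27 2 44

Derivation:
'o': a..z range, 26 + ord('o') − ord('a') = 40
'q': a..z range, 26 + ord('q') − ord('a') = 42
'3': 0..9 range, 52 + ord('3') − ord('0') = 55
'b': a..z range, 26 + ord('b') − ord('a') = 27
'C': A..Z range, ord('C') − ord('A') = 2
's': a..z range, 26 + ord('s') − ord('a') = 44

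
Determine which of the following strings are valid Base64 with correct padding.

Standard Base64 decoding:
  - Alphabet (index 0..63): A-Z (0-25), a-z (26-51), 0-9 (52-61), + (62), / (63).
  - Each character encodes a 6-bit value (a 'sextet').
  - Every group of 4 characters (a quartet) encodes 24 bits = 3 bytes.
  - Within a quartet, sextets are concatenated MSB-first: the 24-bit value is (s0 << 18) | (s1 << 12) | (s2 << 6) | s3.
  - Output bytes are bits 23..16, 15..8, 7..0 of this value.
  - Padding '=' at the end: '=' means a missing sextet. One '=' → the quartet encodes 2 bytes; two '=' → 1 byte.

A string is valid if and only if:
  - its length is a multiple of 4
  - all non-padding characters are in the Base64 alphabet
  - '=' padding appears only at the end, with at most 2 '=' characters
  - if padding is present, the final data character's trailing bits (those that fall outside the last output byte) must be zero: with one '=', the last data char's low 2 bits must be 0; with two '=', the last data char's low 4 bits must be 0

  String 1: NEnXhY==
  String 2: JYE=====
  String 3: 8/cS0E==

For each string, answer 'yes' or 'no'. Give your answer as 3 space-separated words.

String 1: 'NEnXhY==' → invalid (bad trailing bits)
String 2: 'JYE=====' → invalid (5 pad chars (max 2))
String 3: '8/cS0E==' → invalid (bad trailing bits)

Answer: no no no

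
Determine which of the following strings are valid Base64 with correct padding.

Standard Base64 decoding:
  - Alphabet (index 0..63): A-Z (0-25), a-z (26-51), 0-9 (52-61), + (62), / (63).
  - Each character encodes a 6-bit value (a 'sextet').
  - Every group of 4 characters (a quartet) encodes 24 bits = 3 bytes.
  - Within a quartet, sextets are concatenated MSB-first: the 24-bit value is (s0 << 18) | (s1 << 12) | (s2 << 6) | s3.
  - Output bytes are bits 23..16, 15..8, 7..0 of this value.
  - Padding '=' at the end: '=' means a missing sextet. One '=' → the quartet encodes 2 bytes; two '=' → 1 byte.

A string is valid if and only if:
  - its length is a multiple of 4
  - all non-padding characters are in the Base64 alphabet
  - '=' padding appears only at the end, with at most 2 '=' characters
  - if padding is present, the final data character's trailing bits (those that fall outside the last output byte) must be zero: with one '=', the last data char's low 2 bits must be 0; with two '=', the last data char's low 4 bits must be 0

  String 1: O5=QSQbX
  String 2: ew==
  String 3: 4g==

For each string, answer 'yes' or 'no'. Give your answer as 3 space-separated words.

String 1: 'O5=QSQbX' → invalid (bad char(s): ['=']; '=' in middle)
String 2: 'ew==' → valid
String 3: '4g==' → valid

Answer: no yes yes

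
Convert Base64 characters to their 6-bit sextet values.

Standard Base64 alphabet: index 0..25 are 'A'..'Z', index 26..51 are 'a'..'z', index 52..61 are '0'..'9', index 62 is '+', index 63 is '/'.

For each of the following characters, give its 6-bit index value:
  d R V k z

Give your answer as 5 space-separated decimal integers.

Answer: 29 17 21 36 51

Derivation:
'd': a..z range, 26 + ord('d') − ord('a') = 29
'R': A..Z range, ord('R') − ord('A') = 17
'V': A..Z range, ord('V') − ord('A') = 21
'k': a..z range, 26 + ord('k') − ord('a') = 36
'z': a..z range, 26 + ord('z') − ord('a') = 51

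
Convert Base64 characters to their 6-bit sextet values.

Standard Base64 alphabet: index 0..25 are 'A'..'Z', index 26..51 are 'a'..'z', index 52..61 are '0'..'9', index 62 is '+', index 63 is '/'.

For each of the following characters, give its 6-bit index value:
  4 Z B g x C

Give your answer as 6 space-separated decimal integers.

'4': 0..9 range, 52 + ord('4') − ord('0') = 56
'Z': A..Z range, ord('Z') − ord('A') = 25
'B': A..Z range, ord('B') − ord('A') = 1
'g': a..z range, 26 + ord('g') − ord('a') = 32
'x': a..z range, 26 + ord('x') − ord('a') = 49
'C': A..Z range, ord('C') − ord('A') = 2

Answer: 56 25 1 32 49 2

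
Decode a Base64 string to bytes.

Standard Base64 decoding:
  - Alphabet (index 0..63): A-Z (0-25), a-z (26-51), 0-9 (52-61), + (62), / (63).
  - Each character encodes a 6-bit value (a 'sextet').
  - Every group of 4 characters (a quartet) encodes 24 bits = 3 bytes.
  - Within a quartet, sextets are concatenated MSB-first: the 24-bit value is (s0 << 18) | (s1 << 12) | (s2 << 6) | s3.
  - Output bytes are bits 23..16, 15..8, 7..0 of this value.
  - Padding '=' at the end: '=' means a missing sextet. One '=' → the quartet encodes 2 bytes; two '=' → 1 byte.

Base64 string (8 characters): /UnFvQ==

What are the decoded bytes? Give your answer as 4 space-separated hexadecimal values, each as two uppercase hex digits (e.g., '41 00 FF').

After char 0 ('/'=63): chars_in_quartet=1 acc=0x3F bytes_emitted=0
After char 1 ('U'=20): chars_in_quartet=2 acc=0xFD4 bytes_emitted=0
After char 2 ('n'=39): chars_in_quartet=3 acc=0x3F527 bytes_emitted=0
After char 3 ('F'=5): chars_in_quartet=4 acc=0xFD49C5 -> emit FD 49 C5, reset; bytes_emitted=3
After char 4 ('v'=47): chars_in_quartet=1 acc=0x2F bytes_emitted=3
After char 5 ('Q'=16): chars_in_quartet=2 acc=0xBD0 bytes_emitted=3
Padding '==': partial quartet acc=0xBD0 -> emit BD; bytes_emitted=4

Answer: FD 49 C5 BD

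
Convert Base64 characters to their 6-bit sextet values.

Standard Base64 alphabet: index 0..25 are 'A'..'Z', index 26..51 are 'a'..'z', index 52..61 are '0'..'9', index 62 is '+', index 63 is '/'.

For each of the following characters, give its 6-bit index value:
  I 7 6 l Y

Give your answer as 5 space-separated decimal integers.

Answer: 8 59 58 37 24

Derivation:
'I': A..Z range, ord('I') − ord('A') = 8
'7': 0..9 range, 52 + ord('7') − ord('0') = 59
'6': 0..9 range, 52 + ord('6') − ord('0') = 58
'l': a..z range, 26 + ord('l') − ord('a') = 37
'Y': A..Z range, ord('Y') − ord('A') = 24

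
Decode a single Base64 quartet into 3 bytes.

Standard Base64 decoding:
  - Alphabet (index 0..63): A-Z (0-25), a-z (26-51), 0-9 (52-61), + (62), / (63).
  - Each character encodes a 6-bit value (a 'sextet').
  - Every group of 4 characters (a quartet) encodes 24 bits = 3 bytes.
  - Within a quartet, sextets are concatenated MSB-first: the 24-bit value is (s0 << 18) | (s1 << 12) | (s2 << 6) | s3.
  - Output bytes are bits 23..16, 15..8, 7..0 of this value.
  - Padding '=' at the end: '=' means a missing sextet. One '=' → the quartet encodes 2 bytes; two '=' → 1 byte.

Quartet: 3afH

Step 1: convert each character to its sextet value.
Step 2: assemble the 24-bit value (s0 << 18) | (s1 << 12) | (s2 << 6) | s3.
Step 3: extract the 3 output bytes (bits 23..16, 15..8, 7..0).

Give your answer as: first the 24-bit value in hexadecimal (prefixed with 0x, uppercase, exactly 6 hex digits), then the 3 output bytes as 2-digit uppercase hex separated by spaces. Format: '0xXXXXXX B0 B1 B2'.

Sextets: 3=55, a=26, f=31, H=7
24-bit: (55<<18) | (26<<12) | (31<<6) | 7
      = 0xDC0000 | 0x01A000 | 0x0007C0 | 0x000007
      = 0xDDA7C7
Bytes: (v>>16)&0xFF=DD, (v>>8)&0xFF=A7, v&0xFF=C7

Answer: 0xDDA7C7 DD A7 C7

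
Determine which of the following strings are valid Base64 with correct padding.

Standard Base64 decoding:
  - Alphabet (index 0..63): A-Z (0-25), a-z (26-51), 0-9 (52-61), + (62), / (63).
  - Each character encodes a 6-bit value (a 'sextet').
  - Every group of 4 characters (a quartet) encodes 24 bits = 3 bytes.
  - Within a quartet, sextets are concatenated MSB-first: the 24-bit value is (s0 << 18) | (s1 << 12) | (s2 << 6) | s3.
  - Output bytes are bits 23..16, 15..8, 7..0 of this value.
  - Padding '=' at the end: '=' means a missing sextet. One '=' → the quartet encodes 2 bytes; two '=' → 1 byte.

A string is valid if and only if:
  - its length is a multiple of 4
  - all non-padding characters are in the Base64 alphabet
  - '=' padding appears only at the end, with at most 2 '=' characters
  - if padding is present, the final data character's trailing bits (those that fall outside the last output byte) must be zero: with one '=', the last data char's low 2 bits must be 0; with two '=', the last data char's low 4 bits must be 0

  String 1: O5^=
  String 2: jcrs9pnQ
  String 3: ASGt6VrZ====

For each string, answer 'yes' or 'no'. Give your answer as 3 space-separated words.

String 1: 'O5^=' → invalid (bad char(s): ['^'])
String 2: 'jcrs9pnQ' → valid
String 3: 'ASGt6VrZ====' → invalid (4 pad chars (max 2))

Answer: no yes no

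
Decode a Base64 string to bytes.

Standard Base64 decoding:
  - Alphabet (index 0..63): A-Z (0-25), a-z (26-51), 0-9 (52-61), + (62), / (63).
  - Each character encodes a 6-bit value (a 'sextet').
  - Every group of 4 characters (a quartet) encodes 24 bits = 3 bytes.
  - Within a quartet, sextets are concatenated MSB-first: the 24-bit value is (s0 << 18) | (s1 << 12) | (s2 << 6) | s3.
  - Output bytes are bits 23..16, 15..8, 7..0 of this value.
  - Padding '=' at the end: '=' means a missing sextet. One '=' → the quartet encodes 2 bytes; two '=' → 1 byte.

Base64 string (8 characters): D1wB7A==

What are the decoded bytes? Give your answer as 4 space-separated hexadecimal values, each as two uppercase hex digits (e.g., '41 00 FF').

After char 0 ('D'=3): chars_in_quartet=1 acc=0x3 bytes_emitted=0
After char 1 ('1'=53): chars_in_quartet=2 acc=0xF5 bytes_emitted=0
After char 2 ('w'=48): chars_in_quartet=3 acc=0x3D70 bytes_emitted=0
After char 3 ('B'=1): chars_in_quartet=4 acc=0xF5C01 -> emit 0F 5C 01, reset; bytes_emitted=3
After char 4 ('7'=59): chars_in_quartet=1 acc=0x3B bytes_emitted=3
After char 5 ('A'=0): chars_in_quartet=2 acc=0xEC0 bytes_emitted=3
Padding '==': partial quartet acc=0xEC0 -> emit EC; bytes_emitted=4

Answer: 0F 5C 01 EC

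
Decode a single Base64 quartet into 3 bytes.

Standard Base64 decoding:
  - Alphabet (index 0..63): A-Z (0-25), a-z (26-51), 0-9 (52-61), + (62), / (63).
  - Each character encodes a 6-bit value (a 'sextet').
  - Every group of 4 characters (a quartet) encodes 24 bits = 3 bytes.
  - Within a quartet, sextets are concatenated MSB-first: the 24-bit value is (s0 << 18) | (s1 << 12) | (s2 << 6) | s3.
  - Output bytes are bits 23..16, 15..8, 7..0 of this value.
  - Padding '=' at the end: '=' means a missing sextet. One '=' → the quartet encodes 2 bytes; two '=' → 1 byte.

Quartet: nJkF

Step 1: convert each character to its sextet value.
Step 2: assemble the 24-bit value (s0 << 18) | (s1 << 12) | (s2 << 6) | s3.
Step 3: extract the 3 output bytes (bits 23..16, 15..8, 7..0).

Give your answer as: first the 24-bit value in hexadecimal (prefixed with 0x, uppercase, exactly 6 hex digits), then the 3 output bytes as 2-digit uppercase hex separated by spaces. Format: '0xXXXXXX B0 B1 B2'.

Sextets: n=39, J=9, k=36, F=5
24-bit: (39<<18) | (9<<12) | (36<<6) | 5
      = 0x9C0000 | 0x009000 | 0x000900 | 0x000005
      = 0x9C9905
Bytes: (v>>16)&0xFF=9C, (v>>8)&0xFF=99, v&0xFF=05

Answer: 0x9C9905 9C 99 05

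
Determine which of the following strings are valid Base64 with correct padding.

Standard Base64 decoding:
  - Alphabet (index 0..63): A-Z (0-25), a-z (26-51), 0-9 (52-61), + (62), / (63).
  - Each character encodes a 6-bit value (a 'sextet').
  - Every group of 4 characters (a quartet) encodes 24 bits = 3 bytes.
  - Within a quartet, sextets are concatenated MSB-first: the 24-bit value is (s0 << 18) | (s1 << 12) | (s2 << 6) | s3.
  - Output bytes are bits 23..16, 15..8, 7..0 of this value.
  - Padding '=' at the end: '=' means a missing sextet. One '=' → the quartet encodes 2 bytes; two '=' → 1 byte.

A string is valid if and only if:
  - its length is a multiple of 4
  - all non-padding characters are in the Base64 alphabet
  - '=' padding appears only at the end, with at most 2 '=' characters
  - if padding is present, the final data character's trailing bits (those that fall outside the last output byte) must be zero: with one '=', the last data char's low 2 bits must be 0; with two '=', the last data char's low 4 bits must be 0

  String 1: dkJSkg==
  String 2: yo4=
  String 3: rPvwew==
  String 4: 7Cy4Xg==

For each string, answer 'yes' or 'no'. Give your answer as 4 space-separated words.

Answer: yes yes yes yes

Derivation:
String 1: 'dkJSkg==' → valid
String 2: 'yo4=' → valid
String 3: 'rPvwew==' → valid
String 4: '7Cy4Xg==' → valid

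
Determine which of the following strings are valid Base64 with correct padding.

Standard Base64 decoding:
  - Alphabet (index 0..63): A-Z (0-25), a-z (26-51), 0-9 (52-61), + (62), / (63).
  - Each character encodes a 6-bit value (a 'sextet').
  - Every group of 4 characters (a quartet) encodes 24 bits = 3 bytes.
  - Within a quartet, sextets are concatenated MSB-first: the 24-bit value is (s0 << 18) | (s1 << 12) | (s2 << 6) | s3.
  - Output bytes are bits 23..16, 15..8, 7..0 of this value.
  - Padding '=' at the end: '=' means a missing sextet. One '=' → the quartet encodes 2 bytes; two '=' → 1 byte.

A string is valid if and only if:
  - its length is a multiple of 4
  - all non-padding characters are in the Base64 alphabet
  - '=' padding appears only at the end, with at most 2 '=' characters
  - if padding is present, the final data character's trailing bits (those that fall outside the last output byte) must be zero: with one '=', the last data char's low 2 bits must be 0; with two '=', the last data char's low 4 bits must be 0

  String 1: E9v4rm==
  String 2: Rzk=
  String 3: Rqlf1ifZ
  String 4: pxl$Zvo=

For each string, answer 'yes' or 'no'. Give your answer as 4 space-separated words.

Answer: no yes yes no

Derivation:
String 1: 'E9v4rm==' → invalid (bad trailing bits)
String 2: 'Rzk=' → valid
String 3: 'Rqlf1ifZ' → valid
String 4: 'pxl$Zvo=' → invalid (bad char(s): ['$'])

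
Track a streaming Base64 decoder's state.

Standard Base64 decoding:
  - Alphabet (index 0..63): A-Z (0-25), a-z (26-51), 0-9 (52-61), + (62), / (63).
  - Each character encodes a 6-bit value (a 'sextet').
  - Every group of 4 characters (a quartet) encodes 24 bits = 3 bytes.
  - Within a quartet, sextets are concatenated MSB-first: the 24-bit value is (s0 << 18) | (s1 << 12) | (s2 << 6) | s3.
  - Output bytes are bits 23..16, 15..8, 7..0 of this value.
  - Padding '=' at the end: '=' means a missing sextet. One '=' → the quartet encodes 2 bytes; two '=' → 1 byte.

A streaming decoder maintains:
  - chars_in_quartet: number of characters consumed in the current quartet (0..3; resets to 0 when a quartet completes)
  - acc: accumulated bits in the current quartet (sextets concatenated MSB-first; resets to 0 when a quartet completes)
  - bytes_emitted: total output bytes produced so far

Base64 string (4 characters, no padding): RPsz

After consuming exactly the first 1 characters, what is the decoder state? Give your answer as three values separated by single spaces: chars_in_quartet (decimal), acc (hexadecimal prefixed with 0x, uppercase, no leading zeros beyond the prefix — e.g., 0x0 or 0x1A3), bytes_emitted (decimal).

After char 0 ('R'=17): chars_in_quartet=1 acc=0x11 bytes_emitted=0

Answer: 1 0x11 0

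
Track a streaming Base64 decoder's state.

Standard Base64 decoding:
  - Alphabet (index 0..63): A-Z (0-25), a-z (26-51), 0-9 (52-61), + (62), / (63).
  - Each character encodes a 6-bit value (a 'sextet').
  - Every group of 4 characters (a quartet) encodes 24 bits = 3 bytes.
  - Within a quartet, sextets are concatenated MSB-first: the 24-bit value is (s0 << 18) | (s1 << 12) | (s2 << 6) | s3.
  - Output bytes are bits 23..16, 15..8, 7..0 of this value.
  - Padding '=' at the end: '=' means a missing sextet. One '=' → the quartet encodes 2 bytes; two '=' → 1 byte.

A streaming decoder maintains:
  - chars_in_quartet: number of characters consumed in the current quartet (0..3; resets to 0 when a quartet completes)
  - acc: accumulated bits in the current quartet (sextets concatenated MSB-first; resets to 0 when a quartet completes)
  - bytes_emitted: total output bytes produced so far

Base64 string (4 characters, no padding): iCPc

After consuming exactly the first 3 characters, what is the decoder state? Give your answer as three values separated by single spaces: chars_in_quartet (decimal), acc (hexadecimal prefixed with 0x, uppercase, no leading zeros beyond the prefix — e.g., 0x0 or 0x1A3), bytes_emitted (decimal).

Answer: 3 0x2208F 0

Derivation:
After char 0 ('i'=34): chars_in_quartet=1 acc=0x22 bytes_emitted=0
After char 1 ('C'=2): chars_in_quartet=2 acc=0x882 bytes_emitted=0
After char 2 ('P'=15): chars_in_quartet=3 acc=0x2208F bytes_emitted=0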